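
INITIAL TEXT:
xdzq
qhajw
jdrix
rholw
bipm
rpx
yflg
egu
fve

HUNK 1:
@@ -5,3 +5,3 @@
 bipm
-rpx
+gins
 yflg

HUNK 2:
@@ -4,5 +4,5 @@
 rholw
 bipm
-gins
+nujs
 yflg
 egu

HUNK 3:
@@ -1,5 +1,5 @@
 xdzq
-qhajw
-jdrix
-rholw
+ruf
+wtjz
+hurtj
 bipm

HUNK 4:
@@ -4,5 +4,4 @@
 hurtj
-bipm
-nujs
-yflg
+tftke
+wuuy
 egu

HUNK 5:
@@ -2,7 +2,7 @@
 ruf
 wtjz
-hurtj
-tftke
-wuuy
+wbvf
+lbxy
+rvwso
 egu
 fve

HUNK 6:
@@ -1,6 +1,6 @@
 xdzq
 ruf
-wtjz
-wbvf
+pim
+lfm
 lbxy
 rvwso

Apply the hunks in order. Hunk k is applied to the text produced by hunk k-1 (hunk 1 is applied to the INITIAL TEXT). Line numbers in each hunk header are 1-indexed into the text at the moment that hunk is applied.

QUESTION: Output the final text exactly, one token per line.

Answer: xdzq
ruf
pim
lfm
lbxy
rvwso
egu
fve

Derivation:
Hunk 1: at line 5 remove [rpx] add [gins] -> 9 lines: xdzq qhajw jdrix rholw bipm gins yflg egu fve
Hunk 2: at line 4 remove [gins] add [nujs] -> 9 lines: xdzq qhajw jdrix rholw bipm nujs yflg egu fve
Hunk 3: at line 1 remove [qhajw,jdrix,rholw] add [ruf,wtjz,hurtj] -> 9 lines: xdzq ruf wtjz hurtj bipm nujs yflg egu fve
Hunk 4: at line 4 remove [bipm,nujs,yflg] add [tftke,wuuy] -> 8 lines: xdzq ruf wtjz hurtj tftke wuuy egu fve
Hunk 5: at line 2 remove [hurtj,tftke,wuuy] add [wbvf,lbxy,rvwso] -> 8 lines: xdzq ruf wtjz wbvf lbxy rvwso egu fve
Hunk 6: at line 1 remove [wtjz,wbvf] add [pim,lfm] -> 8 lines: xdzq ruf pim lfm lbxy rvwso egu fve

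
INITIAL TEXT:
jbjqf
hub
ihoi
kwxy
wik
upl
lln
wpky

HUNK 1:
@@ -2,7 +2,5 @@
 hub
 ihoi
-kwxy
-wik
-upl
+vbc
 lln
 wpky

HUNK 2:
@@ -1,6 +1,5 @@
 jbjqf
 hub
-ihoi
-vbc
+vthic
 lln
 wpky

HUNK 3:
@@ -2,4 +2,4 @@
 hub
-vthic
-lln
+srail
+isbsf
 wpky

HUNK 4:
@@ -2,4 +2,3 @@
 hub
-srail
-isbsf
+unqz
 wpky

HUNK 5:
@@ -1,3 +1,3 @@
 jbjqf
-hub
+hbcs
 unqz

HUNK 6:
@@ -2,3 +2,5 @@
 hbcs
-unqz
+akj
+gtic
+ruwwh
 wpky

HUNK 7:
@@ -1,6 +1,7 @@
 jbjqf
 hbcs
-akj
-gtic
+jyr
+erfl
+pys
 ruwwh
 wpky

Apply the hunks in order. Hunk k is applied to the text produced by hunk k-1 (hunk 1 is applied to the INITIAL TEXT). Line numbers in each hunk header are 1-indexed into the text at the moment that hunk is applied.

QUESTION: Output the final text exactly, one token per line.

Answer: jbjqf
hbcs
jyr
erfl
pys
ruwwh
wpky

Derivation:
Hunk 1: at line 2 remove [kwxy,wik,upl] add [vbc] -> 6 lines: jbjqf hub ihoi vbc lln wpky
Hunk 2: at line 1 remove [ihoi,vbc] add [vthic] -> 5 lines: jbjqf hub vthic lln wpky
Hunk 3: at line 2 remove [vthic,lln] add [srail,isbsf] -> 5 lines: jbjqf hub srail isbsf wpky
Hunk 4: at line 2 remove [srail,isbsf] add [unqz] -> 4 lines: jbjqf hub unqz wpky
Hunk 5: at line 1 remove [hub] add [hbcs] -> 4 lines: jbjqf hbcs unqz wpky
Hunk 6: at line 2 remove [unqz] add [akj,gtic,ruwwh] -> 6 lines: jbjqf hbcs akj gtic ruwwh wpky
Hunk 7: at line 1 remove [akj,gtic] add [jyr,erfl,pys] -> 7 lines: jbjqf hbcs jyr erfl pys ruwwh wpky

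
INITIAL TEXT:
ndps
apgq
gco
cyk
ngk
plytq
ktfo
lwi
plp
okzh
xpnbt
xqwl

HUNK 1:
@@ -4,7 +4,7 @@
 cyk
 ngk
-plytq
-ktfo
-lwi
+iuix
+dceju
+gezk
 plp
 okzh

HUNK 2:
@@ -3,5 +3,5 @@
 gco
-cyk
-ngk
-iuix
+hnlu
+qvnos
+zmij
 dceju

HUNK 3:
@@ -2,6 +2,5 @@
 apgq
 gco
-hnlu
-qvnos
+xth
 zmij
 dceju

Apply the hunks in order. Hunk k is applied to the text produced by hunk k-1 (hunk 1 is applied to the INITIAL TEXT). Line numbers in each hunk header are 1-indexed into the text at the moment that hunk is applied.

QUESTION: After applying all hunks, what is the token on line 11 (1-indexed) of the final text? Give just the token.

Hunk 1: at line 4 remove [plytq,ktfo,lwi] add [iuix,dceju,gezk] -> 12 lines: ndps apgq gco cyk ngk iuix dceju gezk plp okzh xpnbt xqwl
Hunk 2: at line 3 remove [cyk,ngk,iuix] add [hnlu,qvnos,zmij] -> 12 lines: ndps apgq gco hnlu qvnos zmij dceju gezk plp okzh xpnbt xqwl
Hunk 3: at line 2 remove [hnlu,qvnos] add [xth] -> 11 lines: ndps apgq gco xth zmij dceju gezk plp okzh xpnbt xqwl
Final line 11: xqwl

Answer: xqwl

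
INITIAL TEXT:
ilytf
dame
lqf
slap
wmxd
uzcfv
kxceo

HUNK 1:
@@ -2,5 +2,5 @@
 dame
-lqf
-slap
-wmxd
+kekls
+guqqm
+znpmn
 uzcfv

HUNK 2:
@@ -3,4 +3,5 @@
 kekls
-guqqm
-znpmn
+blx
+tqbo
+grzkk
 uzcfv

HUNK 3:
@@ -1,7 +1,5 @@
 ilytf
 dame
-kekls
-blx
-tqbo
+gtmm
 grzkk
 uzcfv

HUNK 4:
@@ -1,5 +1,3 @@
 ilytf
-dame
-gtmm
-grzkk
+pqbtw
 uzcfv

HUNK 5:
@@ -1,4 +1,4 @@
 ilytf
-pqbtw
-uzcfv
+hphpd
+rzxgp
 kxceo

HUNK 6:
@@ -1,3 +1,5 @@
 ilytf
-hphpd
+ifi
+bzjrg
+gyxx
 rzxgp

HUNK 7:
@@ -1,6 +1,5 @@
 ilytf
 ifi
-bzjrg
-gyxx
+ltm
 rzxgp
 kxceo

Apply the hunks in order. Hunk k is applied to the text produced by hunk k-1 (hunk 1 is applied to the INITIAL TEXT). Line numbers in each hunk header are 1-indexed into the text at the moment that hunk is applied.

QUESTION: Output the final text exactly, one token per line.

Answer: ilytf
ifi
ltm
rzxgp
kxceo

Derivation:
Hunk 1: at line 2 remove [lqf,slap,wmxd] add [kekls,guqqm,znpmn] -> 7 lines: ilytf dame kekls guqqm znpmn uzcfv kxceo
Hunk 2: at line 3 remove [guqqm,znpmn] add [blx,tqbo,grzkk] -> 8 lines: ilytf dame kekls blx tqbo grzkk uzcfv kxceo
Hunk 3: at line 1 remove [kekls,blx,tqbo] add [gtmm] -> 6 lines: ilytf dame gtmm grzkk uzcfv kxceo
Hunk 4: at line 1 remove [dame,gtmm,grzkk] add [pqbtw] -> 4 lines: ilytf pqbtw uzcfv kxceo
Hunk 5: at line 1 remove [pqbtw,uzcfv] add [hphpd,rzxgp] -> 4 lines: ilytf hphpd rzxgp kxceo
Hunk 6: at line 1 remove [hphpd] add [ifi,bzjrg,gyxx] -> 6 lines: ilytf ifi bzjrg gyxx rzxgp kxceo
Hunk 7: at line 1 remove [bzjrg,gyxx] add [ltm] -> 5 lines: ilytf ifi ltm rzxgp kxceo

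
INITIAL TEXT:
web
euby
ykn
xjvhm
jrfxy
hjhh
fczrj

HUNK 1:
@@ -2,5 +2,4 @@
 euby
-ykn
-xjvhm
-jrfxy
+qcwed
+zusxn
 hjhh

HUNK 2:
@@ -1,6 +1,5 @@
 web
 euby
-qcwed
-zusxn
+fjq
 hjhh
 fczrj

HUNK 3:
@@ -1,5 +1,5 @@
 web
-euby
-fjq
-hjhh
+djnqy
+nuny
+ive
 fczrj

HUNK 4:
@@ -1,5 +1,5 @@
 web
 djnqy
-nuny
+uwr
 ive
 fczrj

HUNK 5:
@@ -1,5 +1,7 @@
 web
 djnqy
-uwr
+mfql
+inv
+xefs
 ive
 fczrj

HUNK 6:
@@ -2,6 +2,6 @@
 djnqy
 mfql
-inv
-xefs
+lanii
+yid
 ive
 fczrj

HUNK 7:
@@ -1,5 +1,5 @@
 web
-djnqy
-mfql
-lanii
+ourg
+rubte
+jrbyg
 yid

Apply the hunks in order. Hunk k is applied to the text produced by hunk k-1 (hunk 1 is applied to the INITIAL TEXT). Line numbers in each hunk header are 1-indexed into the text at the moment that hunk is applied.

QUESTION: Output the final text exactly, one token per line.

Answer: web
ourg
rubte
jrbyg
yid
ive
fczrj

Derivation:
Hunk 1: at line 2 remove [ykn,xjvhm,jrfxy] add [qcwed,zusxn] -> 6 lines: web euby qcwed zusxn hjhh fczrj
Hunk 2: at line 1 remove [qcwed,zusxn] add [fjq] -> 5 lines: web euby fjq hjhh fczrj
Hunk 3: at line 1 remove [euby,fjq,hjhh] add [djnqy,nuny,ive] -> 5 lines: web djnqy nuny ive fczrj
Hunk 4: at line 1 remove [nuny] add [uwr] -> 5 lines: web djnqy uwr ive fczrj
Hunk 5: at line 1 remove [uwr] add [mfql,inv,xefs] -> 7 lines: web djnqy mfql inv xefs ive fczrj
Hunk 6: at line 2 remove [inv,xefs] add [lanii,yid] -> 7 lines: web djnqy mfql lanii yid ive fczrj
Hunk 7: at line 1 remove [djnqy,mfql,lanii] add [ourg,rubte,jrbyg] -> 7 lines: web ourg rubte jrbyg yid ive fczrj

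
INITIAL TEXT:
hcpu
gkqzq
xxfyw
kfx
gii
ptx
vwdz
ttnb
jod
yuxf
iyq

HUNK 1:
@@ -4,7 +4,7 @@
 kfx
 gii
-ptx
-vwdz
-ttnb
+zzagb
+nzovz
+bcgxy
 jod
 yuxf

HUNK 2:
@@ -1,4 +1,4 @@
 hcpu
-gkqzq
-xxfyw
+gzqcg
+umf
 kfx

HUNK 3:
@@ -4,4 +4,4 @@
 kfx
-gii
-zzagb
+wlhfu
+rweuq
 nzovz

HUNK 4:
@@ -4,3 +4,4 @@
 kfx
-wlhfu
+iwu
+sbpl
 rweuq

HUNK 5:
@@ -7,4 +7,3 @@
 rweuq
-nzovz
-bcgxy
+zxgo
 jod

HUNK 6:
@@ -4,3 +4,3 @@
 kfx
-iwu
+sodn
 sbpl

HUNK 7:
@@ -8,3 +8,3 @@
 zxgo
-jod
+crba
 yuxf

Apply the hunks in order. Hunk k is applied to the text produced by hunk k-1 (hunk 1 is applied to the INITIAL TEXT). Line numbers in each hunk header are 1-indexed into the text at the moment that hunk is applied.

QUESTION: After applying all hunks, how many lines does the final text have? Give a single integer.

Hunk 1: at line 4 remove [ptx,vwdz,ttnb] add [zzagb,nzovz,bcgxy] -> 11 lines: hcpu gkqzq xxfyw kfx gii zzagb nzovz bcgxy jod yuxf iyq
Hunk 2: at line 1 remove [gkqzq,xxfyw] add [gzqcg,umf] -> 11 lines: hcpu gzqcg umf kfx gii zzagb nzovz bcgxy jod yuxf iyq
Hunk 3: at line 4 remove [gii,zzagb] add [wlhfu,rweuq] -> 11 lines: hcpu gzqcg umf kfx wlhfu rweuq nzovz bcgxy jod yuxf iyq
Hunk 4: at line 4 remove [wlhfu] add [iwu,sbpl] -> 12 lines: hcpu gzqcg umf kfx iwu sbpl rweuq nzovz bcgxy jod yuxf iyq
Hunk 5: at line 7 remove [nzovz,bcgxy] add [zxgo] -> 11 lines: hcpu gzqcg umf kfx iwu sbpl rweuq zxgo jod yuxf iyq
Hunk 6: at line 4 remove [iwu] add [sodn] -> 11 lines: hcpu gzqcg umf kfx sodn sbpl rweuq zxgo jod yuxf iyq
Hunk 7: at line 8 remove [jod] add [crba] -> 11 lines: hcpu gzqcg umf kfx sodn sbpl rweuq zxgo crba yuxf iyq
Final line count: 11

Answer: 11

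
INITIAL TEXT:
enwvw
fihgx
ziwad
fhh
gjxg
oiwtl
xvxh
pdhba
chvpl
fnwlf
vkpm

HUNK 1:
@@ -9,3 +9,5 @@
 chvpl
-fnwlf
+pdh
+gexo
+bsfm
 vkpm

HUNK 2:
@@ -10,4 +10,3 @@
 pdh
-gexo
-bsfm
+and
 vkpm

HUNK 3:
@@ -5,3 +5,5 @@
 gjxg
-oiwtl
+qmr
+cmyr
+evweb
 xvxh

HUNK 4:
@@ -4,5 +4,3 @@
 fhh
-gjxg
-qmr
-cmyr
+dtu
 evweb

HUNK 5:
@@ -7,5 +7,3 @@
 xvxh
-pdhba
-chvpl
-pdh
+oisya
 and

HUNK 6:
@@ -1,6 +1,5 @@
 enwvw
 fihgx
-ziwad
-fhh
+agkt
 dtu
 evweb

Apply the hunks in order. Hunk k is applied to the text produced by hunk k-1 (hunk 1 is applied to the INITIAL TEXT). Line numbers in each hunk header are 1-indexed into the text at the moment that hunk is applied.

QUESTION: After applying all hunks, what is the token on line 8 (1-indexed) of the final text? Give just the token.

Answer: and

Derivation:
Hunk 1: at line 9 remove [fnwlf] add [pdh,gexo,bsfm] -> 13 lines: enwvw fihgx ziwad fhh gjxg oiwtl xvxh pdhba chvpl pdh gexo bsfm vkpm
Hunk 2: at line 10 remove [gexo,bsfm] add [and] -> 12 lines: enwvw fihgx ziwad fhh gjxg oiwtl xvxh pdhba chvpl pdh and vkpm
Hunk 3: at line 5 remove [oiwtl] add [qmr,cmyr,evweb] -> 14 lines: enwvw fihgx ziwad fhh gjxg qmr cmyr evweb xvxh pdhba chvpl pdh and vkpm
Hunk 4: at line 4 remove [gjxg,qmr,cmyr] add [dtu] -> 12 lines: enwvw fihgx ziwad fhh dtu evweb xvxh pdhba chvpl pdh and vkpm
Hunk 5: at line 7 remove [pdhba,chvpl,pdh] add [oisya] -> 10 lines: enwvw fihgx ziwad fhh dtu evweb xvxh oisya and vkpm
Hunk 6: at line 1 remove [ziwad,fhh] add [agkt] -> 9 lines: enwvw fihgx agkt dtu evweb xvxh oisya and vkpm
Final line 8: and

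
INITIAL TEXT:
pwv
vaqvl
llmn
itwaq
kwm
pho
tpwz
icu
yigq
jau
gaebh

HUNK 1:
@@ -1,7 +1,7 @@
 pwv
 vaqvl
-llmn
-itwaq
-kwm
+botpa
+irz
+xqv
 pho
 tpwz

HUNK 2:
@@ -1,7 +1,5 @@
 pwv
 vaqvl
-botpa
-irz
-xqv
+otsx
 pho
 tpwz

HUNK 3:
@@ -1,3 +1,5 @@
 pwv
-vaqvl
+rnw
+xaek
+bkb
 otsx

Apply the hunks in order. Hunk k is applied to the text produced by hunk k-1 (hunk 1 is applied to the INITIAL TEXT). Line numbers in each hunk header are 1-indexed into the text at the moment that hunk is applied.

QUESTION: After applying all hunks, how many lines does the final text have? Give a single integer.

Answer: 11

Derivation:
Hunk 1: at line 1 remove [llmn,itwaq,kwm] add [botpa,irz,xqv] -> 11 lines: pwv vaqvl botpa irz xqv pho tpwz icu yigq jau gaebh
Hunk 2: at line 1 remove [botpa,irz,xqv] add [otsx] -> 9 lines: pwv vaqvl otsx pho tpwz icu yigq jau gaebh
Hunk 3: at line 1 remove [vaqvl] add [rnw,xaek,bkb] -> 11 lines: pwv rnw xaek bkb otsx pho tpwz icu yigq jau gaebh
Final line count: 11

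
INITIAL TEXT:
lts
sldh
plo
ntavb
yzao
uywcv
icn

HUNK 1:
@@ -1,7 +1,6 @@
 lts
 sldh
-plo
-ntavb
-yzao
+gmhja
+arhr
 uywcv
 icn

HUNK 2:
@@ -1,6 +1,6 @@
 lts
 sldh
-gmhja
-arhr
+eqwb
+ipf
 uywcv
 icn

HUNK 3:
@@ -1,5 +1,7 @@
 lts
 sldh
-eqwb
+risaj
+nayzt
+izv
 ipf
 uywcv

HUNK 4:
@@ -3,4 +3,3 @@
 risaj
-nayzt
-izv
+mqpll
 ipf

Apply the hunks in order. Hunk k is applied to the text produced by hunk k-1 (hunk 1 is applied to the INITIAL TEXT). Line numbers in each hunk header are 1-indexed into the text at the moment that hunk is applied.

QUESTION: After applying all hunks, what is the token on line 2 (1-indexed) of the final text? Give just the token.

Hunk 1: at line 1 remove [plo,ntavb,yzao] add [gmhja,arhr] -> 6 lines: lts sldh gmhja arhr uywcv icn
Hunk 2: at line 1 remove [gmhja,arhr] add [eqwb,ipf] -> 6 lines: lts sldh eqwb ipf uywcv icn
Hunk 3: at line 1 remove [eqwb] add [risaj,nayzt,izv] -> 8 lines: lts sldh risaj nayzt izv ipf uywcv icn
Hunk 4: at line 3 remove [nayzt,izv] add [mqpll] -> 7 lines: lts sldh risaj mqpll ipf uywcv icn
Final line 2: sldh

Answer: sldh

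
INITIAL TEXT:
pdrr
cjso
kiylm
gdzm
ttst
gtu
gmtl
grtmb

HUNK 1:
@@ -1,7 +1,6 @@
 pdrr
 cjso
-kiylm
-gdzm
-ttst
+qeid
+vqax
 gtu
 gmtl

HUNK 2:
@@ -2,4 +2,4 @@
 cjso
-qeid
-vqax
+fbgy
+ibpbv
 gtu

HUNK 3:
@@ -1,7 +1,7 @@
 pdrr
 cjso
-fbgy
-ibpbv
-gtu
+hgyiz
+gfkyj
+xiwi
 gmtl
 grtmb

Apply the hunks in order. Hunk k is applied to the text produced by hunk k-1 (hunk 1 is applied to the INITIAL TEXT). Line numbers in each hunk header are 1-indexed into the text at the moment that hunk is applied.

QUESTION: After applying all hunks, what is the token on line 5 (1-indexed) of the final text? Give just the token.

Hunk 1: at line 1 remove [kiylm,gdzm,ttst] add [qeid,vqax] -> 7 lines: pdrr cjso qeid vqax gtu gmtl grtmb
Hunk 2: at line 2 remove [qeid,vqax] add [fbgy,ibpbv] -> 7 lines: pdrr cjso fbgy ibpbv gtu gmtl grtmb
Hunk 3: at line 1 remove [fbgy,ibpbv,gtu] add [hgyiz,gfkyj,xiwi] -> 7 lines: pdrr cjso hgyiz gfkyj xiwi gmtl grtmb
Final line 5: xiwi

Answer: xiwi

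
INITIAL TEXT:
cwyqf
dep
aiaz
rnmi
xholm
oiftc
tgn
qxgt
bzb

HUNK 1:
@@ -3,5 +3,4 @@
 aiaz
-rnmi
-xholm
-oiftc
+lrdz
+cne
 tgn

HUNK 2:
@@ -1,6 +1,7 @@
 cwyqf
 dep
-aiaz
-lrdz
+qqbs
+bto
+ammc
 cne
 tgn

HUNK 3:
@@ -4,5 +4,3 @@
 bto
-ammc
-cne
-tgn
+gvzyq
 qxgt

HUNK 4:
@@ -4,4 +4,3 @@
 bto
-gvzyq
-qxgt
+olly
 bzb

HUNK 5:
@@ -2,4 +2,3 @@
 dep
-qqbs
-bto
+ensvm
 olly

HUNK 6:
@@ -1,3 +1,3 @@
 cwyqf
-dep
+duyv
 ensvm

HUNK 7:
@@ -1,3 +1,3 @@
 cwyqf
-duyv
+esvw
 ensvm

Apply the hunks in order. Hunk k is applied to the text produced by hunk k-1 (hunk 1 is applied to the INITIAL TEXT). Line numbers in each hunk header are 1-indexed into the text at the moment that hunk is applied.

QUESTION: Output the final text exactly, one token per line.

Hunk 1: at line 3 remove [rnmi,xholm,oiftc] add [lrdz,cne] -> 8 lines: cwyqf dep aiaz lrdz cne tgn qxgt bzb
Hunk 2: at line 1 remove [aiaz,lrdz] add [qqbs,bto,ammc] -> 9 lines: cwyqf dep qqbs bto ammc cne tgn qxgt bzb
Hunk 3: at line 4 remove [ammc,cne,tgn] add [gvzyq] -> 7 lines: cwyqf dep qqbs bto gvzyq qxgt bzb
Hunk 4: at line 4 remove [gvzyq,qxgt] add [olly] -> 6 lines: cwyqf dep qqbs bto olly bzb
Hunk 5: at line 2 remove [qqbs,bto] add [ensvm] -> 5 lines: cwyqf dep ensvm olly bzb
Hunk 6: at line 1 remove [dep] add [duyv] -> 5 lines: cwyqf duyv ensvm olly bzb
Hunk 7: at line 1 remove [duyv] add [esvw] -> 5 lines: cwyqf esvw ensvm olly bzb

Answer: cwyqf
esvw
ensvm
olly
bzb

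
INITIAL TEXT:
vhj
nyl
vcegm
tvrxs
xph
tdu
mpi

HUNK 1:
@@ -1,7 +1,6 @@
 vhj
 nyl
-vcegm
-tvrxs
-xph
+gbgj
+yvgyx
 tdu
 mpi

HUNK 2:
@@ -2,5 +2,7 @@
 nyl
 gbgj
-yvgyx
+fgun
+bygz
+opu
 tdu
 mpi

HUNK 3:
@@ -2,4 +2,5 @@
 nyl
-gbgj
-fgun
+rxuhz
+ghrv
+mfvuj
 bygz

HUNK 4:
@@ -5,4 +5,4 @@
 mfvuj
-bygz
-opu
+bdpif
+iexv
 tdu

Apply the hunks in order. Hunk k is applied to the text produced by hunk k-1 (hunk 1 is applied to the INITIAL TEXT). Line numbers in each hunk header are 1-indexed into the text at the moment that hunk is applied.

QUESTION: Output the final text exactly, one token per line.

Answer: vhj
nyl
rxuhz
ghrv
mfvuj
bdpif
iexv
tdu
mpi

Derivation:
Hunk 1: at line 1 remove [vcegm,tvrxs,xph] add [gbgj,yvgyx] -> 6 lines: vhj nyl gbgj yvgyx tdu mpi
Hunk 2: at line 2 remove [yvgyx] add [fgun,bygz,opu] -> 8 lines: vhj nyl gbgj fgun bygz opu tdu mpi
Hunk 3: at line 2 remove [gbgj,fgun] add [rxuhz,ghrv,mfvuj] -> 9 lines: vhj nyl rxuhz ghrv mfvuj bygz opu tdu mpi
Hunk 4: at line 5 remove [bygz,opu] add [bdpif,iexv] -> 9 lines: vhj nyl rxuhz ghrv mfvuj bdpif iexv tdu mpi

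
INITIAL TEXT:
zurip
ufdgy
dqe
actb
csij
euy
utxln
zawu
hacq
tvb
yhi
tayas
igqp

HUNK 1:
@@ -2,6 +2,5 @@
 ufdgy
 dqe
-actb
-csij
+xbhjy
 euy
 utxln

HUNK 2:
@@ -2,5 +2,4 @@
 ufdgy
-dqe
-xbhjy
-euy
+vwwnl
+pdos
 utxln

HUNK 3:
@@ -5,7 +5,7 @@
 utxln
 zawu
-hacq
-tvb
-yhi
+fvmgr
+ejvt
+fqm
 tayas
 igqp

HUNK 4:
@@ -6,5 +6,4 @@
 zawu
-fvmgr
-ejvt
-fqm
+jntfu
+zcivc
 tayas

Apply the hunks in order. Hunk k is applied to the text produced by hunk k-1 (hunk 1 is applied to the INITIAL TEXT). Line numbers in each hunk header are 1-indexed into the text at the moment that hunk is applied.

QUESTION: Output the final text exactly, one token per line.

Hunk 1: at line 2 remove [actb,csij] add [xbhjy] -> 12 lines: zurip ufdgy dqe xbhjy euy utxln zawu hacq tvb yhi tayas igqp
Hunk 2: at line 2 remove [dqe,xbhjy,euy] add [vwwnl,pdos] -> 11 lines: zurip ufdgy vwwnl pdos utxln zawu hacq tvb yhi tayas igqp
Hunk 3: at line 5 remove [hacq,tvb,yhi] add [fvmgr,ejvt,fqm] -> 11 lines: zurip ufdgy vwwnl pdos utxln zawu fvmgr ejvt fqm tayas igqp
Hunk 4: at line 6 remove [fvmgr,ejvt,fqm] add [jntfu,zcivc] -> 10 lines: zurip ufdgy vwwnl pdos utxln zawu jntfu zcivc tayas igqp

Answer: zurip
ufdgy
vwwnl
pdos
utxln
zawu
jntfu
zcivc
tayas
igqp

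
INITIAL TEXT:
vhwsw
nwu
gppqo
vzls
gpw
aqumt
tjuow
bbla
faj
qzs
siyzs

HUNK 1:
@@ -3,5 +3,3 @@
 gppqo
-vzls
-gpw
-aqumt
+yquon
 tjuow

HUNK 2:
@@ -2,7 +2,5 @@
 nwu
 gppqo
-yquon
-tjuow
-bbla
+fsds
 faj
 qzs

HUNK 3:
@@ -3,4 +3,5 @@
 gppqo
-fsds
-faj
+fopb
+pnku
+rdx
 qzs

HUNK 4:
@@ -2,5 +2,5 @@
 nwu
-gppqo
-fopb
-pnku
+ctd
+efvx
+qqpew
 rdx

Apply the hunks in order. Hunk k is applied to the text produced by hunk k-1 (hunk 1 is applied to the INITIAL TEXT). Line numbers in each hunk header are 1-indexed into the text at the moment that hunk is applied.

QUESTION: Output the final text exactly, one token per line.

Answer: vhwsw
nwu
ctd
efvx
qqpew
rdx
qzs
siyzs

Derivation:
Hunk 1: at line 3 remove [vzls,gpw,aqumt] add [yquon] -> 9 lines: vhwsw nwu gppqo yquon tjuow bbla faj qzs siyzs
Hunk 2: at line 2 remove [yquon,tjuow,bbla] add [fsds] -> 7 lines: vhwsw nwu gppqo fsds faj qzs siyzs
Hunk 3: at line 3 remove [fsds,faj] add [fopb,pnku,rdx] -> 8 lines: vhwsw nwu gppqo fopb pnku rdx qzs siyzs
Hunk 4: at line 2 remove [gppqo,fopb,pnku] add [ctd,efvx,qqpew] -> 8 lines: vhwsw nwu ctd efvx qqpew rdx qzs siyzs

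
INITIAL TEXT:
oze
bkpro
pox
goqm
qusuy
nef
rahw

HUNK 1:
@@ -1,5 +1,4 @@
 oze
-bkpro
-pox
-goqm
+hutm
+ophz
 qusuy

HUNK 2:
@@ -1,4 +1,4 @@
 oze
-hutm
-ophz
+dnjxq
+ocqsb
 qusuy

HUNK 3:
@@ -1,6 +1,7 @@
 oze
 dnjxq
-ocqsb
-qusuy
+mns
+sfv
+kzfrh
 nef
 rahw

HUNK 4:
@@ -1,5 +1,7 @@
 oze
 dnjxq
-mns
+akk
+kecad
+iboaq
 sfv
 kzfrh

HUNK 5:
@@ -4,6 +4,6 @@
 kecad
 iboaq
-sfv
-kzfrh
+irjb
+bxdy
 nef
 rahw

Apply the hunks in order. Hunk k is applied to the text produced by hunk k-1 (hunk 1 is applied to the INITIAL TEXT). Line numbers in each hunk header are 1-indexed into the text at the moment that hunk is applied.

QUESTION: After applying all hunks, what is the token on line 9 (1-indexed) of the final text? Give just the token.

Hunk 1: at line 1 remove [bkpro,pox,goqm] add [hutm,ophz] -> 6 lines: oze hutm ophz qusuy nef rahw
Hunk 2: at line 1 remove [hutm,ophz] add [dnjxq,ocqsb] -> 6 lines: oze dnjxq ocqsb qusuy nef rahw
Hunk 3: at line 1 remove [ocqsb,qusuy] add [mns,sfv,kzfrh] -> 7 lines: oze dnjxq mns sfv kzfrh nef rahw
Hunk 4: at line 1 remove [mns] add [akk,kecad,iboaq] -> 9 lines: oze dnjxq akk kecad iboaq sfv kzfrh nef rahw
Hunk 5: at line 4 remove [sfv,kzfrh] add [irjb,bxdy] -> 9 lines: oze dnjxq akk kecad iboaq irjb bxdy nef rahw
Final line 9: rahw

Answer: rahw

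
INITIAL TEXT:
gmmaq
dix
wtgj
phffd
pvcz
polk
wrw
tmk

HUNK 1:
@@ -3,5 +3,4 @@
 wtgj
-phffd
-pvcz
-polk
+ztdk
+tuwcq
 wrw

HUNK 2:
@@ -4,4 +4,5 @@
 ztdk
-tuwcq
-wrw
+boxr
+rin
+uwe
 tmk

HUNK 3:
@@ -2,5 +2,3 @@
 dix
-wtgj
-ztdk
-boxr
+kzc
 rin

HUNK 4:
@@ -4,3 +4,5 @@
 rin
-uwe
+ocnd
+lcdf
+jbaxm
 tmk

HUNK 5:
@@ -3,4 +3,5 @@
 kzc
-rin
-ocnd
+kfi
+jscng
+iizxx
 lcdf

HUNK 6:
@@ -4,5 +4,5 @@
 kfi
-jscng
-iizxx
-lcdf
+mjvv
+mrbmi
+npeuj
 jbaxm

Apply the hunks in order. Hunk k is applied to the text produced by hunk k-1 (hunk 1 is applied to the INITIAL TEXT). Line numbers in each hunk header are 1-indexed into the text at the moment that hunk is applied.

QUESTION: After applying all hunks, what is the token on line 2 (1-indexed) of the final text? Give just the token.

Hunk 1: at line 3 remove [phffd,pvcz,polk] add [ztdk,tuwcq] -> 7 lines: gmmaq dix wtgj ztdk tuwcq wrw tmk
Hunk 2: at line 4 remove [tuwcq,wrw] add [boxr,rin,uwe] -> 8 lines: gmmaq dix wtgj ztdk boxr rin uwe tmk
Hunk 3: at line 2 remove [wtgj,ztdk,boxr] add [kzc] -> 6 lines: gmmaq dix kzc rin uwe tmk
Hunk 4: at line 4 remove [uwe] add [ocnd,lcdf,jbaxm] -> 8 lines: gmmaq dix kzc rin ocnd lcdf jbaxm tmk
Hunk 5: at line 3 remove [rin,ocnd] add [kfi,jscng,iizxx] -> 9 lines: gmmaq dix kzc kfi jscng iizxx lcdf jbaxm tmk
Hunk 6: at line 4 remove [jscng,iizxx,lcdf] add [mjvv,mrbmi,npeuj] -> 9 lines: gmmaq dix kzc kfi mjvv mrbmi npeuj jbaxm tmk
Final line 2: dix

Answer: dix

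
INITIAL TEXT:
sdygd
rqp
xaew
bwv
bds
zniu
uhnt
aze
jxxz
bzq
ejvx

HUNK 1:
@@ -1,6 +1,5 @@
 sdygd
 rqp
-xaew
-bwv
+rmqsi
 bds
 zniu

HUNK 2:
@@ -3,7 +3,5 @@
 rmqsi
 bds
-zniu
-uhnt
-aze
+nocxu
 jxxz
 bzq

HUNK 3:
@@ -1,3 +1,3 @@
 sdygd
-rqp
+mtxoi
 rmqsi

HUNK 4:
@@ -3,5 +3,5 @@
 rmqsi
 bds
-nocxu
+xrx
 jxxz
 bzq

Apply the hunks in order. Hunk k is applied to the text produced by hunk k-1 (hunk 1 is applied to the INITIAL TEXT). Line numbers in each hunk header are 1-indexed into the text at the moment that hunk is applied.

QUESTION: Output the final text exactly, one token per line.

Answer: sdygd
mtxoi
rmqsi
bds
xrx
jxxz
bzq
ejvx

Derivation:
Hunk 1: at line 1 remove [xaew,bwv] add [rmqsi] -> 10 lines: sdygd rqp rmqsi bds zniu uhnt aze jxxz bzq ejvx
Hunk 2: at line 3 remove [zniu,uhnt,aze] add [nocxu] -> 8 lines: sdygd rqp rmqsi bds nocxu jxxz bzq ejvx
Hunk 3: at line 1 remove [rqp] add [mtxoi] -> 8 lines: sdygd mtxoi rmqsi bds nocxu jxxz bzq ejvx
Hunk 4: at line 3 remove [nocxu] add [xrx] -> 8 lines: sdygd mtxoi rmqsi bds xrx jxxz bzq ejvx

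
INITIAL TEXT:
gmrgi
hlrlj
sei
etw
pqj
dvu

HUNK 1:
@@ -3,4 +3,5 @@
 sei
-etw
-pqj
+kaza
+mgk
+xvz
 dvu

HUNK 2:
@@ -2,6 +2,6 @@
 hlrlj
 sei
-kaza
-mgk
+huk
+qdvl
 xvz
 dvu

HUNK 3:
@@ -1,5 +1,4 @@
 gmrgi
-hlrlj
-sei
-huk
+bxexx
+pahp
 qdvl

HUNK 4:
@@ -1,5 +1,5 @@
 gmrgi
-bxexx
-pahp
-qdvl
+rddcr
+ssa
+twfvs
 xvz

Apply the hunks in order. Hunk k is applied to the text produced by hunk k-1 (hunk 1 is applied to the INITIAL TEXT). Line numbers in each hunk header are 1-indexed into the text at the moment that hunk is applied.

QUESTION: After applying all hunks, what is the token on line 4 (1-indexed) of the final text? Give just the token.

Hunk 1: at line 3 remove [etw,pqj] add [kaza,mgk,xvz] -> 7 lines: gmrgi hlrlj sei kaza mgk xvz dvu
Hunk 2: at line 2 remove [kaza,mgk] add [huk,qdvl] -> 7 lines: gmrgi hlrlj sei huk qdvl xvz dvu
Hunk 3: at line 1 remove [hlrlj,sei,huk] add [bxexx,pahp] -> 6 lines: gmrgi bxexx pahp qdvl xvz dvu
Hunk 4: at line 1 remove [bxexx,pahp,qdvl] add [rddcr,ssa,twfvs] -> 6 lines: gmrgi rddcr ssa twfvs xvz dvu
Final line 4: twfvs

Answer: twfvs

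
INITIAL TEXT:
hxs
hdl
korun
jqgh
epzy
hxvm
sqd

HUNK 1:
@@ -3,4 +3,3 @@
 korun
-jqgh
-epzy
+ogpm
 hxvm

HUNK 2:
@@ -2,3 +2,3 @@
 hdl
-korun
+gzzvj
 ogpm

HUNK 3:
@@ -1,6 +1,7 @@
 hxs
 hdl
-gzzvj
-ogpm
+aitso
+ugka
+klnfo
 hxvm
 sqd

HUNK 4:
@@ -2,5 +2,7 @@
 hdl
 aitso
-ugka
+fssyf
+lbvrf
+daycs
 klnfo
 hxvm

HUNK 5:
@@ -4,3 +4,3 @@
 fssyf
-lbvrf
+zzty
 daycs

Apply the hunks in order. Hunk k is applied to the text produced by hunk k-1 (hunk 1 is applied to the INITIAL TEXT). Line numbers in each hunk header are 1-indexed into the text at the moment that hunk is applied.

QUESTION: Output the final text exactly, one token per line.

Hunk 1: at line 3 remove [jqgh,epzy] add [ogpm] -> 6 lines: hxs hdl korun ogpm hxvm sqd
Hunk 2: at line 2 remove [korun] add [gzzvj] -> 6 lines: hxs hdl gzzvj ogpm hxvm sqd
Hunk 3: at line 1 remove [gzzvj,ogpm] add [aitso,ugka,klnfo] -> 7 lines: hxs hdl aitso ugka klnfo hxvm sqd
Hunk 4: at line 2 remove [ugka] add [fssyf,lbvrf,daycs] -> 9 lines: hxs hdl aitso fssyf lbvrf daycs klnfo hxvm sqd
Hunk 5: at line 4 remove [lbvrf] add [zzty] -> 9 lines: hxs hdl aitso fssyf zzty daycs klnfo hxvm sqd

Answer: hxs
hdl
aitso
fssyf
zzty
daycs
klnfo
hxvm
sqd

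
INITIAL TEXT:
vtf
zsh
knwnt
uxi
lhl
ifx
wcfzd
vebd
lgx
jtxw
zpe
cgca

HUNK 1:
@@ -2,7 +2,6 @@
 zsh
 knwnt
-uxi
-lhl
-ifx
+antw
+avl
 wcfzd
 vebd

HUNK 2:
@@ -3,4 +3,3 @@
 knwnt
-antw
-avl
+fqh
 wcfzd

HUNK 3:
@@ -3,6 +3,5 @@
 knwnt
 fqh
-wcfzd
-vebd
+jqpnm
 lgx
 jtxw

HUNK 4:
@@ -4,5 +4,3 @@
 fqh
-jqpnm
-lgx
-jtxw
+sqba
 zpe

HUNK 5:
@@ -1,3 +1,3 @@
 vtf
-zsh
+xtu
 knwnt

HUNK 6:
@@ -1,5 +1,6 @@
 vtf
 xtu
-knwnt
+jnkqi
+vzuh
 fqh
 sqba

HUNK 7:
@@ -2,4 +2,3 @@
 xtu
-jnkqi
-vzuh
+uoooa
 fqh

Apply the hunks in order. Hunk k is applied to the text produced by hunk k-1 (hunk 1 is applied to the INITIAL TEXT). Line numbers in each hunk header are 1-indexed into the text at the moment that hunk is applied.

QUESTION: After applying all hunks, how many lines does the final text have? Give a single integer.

Answer: 7

Derivation:
Hunk 1: at line 2 remove [uxi,lhl,ifx] add [antw,avl] -> 11 lines: vtf zsh knwnt antw avl wcfzd vebd lgx jtxw zpe cgca
Hunk 2: at line 3 remove [antw,avl] add [fqh] -> 10 lines: vtf zsh knwnt fqh wcfzd vebd lgx jtxw zpe cgca
Hunk 3: at line 3 remove [wcfzd,vebd] add [jqpnm] -> 9 lines: vtf zsh knwnt fqh jqpnm lgx jtxw zpe cgca
Hunk 4: at line 4 remove [jqpnm,lgx,jtxw] add [sqba] -> 7 lines: vtf zsh knwnt fqh sqba zpe cgca
Hunk 5: at line 1 remove [zsh] add [xtu] -> 7 lines: vtf xtu knwnt fqh sqba zpe cgca
Hunk 6: at line 1 remove [knwnt] add [jnkqi,vzuh] -> 8 lines: vtf xtu jnkqi vzuh fqh sqba zpe cgca
Hunk 7: at line 2 remove [jnkqi,vzuh] add [uoooa] -> 7 lines: vtf xtu uoooa fqh sqba zpe cgca
Final line count: 7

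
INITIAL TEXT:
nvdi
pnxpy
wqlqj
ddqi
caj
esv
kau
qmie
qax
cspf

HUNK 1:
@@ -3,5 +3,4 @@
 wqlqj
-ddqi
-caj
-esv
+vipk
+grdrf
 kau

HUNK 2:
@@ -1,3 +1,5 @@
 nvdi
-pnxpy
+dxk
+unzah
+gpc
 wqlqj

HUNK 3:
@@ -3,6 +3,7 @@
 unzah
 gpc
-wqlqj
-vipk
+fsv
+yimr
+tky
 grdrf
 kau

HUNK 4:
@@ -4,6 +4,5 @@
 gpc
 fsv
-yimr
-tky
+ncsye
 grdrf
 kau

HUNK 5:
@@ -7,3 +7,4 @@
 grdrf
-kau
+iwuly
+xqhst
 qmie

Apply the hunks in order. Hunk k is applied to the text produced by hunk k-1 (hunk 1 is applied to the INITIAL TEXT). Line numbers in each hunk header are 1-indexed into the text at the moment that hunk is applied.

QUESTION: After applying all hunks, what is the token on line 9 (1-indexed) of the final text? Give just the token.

Answer: xqhst

Derivation:
Hunk 1: at line 3 remove [ddqi,caj,esv] add [vipk,grdrf] -> 9 lines: nvdi pnxpy wqlqj vipk grdrf kau qmie qax cspf
Hunk 2: at line 1 remove [pnxpy] add [dxk,unzah,gpc] -> 11 lines: nvdi dxk unzah gpc wqlqj vipk grdrf kau qmie qax cspf
Hunk 3: at line 3 remove [wqlqj,vipk] add [fsv,yimr,tky] -> 12 lines: nvdi dxk unzah gpc fsv yimr tky grdrf kau qmie qax cspf
Hunk 4: at line 4 remove [yimr,tky] add [ncsye] -> 11 lines: nvdi dxk unzah gpc fsv ncsye grdrf kau qmie qax cspf
Hunk 5: at line 7 remove [kau] add [iwuly,xqhst] -> 12 lines: nvdi dxk unzah gpc fsv ncsye grdrf iwuly xqhst qmie qax cspf
Final line 9: xqhst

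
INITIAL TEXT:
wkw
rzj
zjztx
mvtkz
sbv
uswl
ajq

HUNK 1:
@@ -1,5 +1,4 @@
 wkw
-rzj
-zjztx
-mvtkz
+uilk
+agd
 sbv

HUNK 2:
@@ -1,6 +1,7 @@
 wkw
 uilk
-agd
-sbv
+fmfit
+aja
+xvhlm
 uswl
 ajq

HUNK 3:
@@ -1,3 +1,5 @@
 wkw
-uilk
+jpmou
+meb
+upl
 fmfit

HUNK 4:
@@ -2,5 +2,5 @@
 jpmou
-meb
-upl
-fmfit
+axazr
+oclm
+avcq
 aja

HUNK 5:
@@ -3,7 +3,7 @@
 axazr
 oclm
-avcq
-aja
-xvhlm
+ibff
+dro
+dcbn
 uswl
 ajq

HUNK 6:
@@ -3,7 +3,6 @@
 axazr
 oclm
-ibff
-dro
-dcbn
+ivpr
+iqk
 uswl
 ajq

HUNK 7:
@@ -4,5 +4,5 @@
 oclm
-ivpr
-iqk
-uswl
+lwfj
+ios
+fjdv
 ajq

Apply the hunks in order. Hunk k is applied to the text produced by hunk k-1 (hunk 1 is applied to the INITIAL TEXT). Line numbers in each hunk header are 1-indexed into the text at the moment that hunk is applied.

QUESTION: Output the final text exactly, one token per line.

Answer: wkw
jpmou
axazr
oclm
lwfj
ios
fjdv
ajq

Derivation:
Hunk 1: at line 1 remove [rzj,zjztx,mvtkz] add [uilk,agd] -> 6 lines: wkw uilk agd sbv uswl ajq
Hunk 2: at line 1 remove [agd,sbv] add [fmfit,aja,xvhlm] -> 7 lines: wkw uilk fmfit aja xvhlm uswl ajq
Hunk 3: at line 1 remove [uilk] add [jpmou,meb,upl] -> 9 lines: wkw jpmou meb upl fmfit aja xvhlm uswl ajq
Hunk 4: at line 2 remove [meb,upl,fmfit] add [axazr,oclm,avcq] -> 9 lines: wkw jpmou axazr oclm avcq aja xvhlm uswl ajq
Hunk 5: at line 3 remove [avcq,aja,xvhlm] add [ibff,dro,dcbn] -> 9 lines: wkw jpmou axazr oclm ibff dro dcbn uswl ajq
Hunk 6: at line 3 remove [ibff,dro,dcbn] add [ivpr,iqk] -> 8 lines: wkw jpmou axazr oclm ivpr iqk uswl ajq
Hunk 7: at line 4 remove [ivpr,iqk,uswl] add [lwfj,ios,fjdv] -> 8 lines: wkw jpmou axazr oclm lwfj ios fjdv ajq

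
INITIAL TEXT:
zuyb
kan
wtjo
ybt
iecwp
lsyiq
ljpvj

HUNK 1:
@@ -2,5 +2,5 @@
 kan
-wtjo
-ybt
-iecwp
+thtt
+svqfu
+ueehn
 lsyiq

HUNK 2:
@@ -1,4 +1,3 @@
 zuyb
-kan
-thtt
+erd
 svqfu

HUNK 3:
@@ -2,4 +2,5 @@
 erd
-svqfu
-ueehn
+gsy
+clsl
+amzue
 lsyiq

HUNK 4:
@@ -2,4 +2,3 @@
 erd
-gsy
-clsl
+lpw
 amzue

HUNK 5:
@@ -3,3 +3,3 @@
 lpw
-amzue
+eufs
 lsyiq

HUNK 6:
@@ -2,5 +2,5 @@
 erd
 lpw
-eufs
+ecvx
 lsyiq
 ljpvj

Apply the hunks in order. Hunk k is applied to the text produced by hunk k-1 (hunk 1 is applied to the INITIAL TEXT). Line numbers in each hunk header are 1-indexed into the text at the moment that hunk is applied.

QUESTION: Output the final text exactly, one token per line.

Hunk 1: at line 2 remove [wtjo,ybt,iecwp] add [thtt,svqfu,ueehn] -> 7 lines: zuyb kan thtt svqfu ueehn lsyiq ljpvj
Hunk 2: at line 1 remove [kan,thtt] add [erd] -> 6 lines: zuyb erd svqfu ueehn lsyiq ljpvj
Hunk 3: at line 2 remove [svqfu,ueehn] add [gsy,clsl,amzue] -> 7 lines: zuyb erd gsy clsl amzue lsyiq ljpvj
Hunk 4: at line 2 remove [gsy,clsl] add [lpw] -> 6 lines: zuyb erd lpw amzue lsyiq ljpvj
Hunk 5: at line 3 remove [amzue] add [eufs] -> 6 lines: zuyb erd lpw eufs lsyiq ljpvj
Hunk 6: at line 2 remove [eufs] add [ecvx] -> 6 lines: zuyb erd lpw ecvx lsyiq ljpvj

Answer: zuyb
erd
lpw
ecvx
lsyiq
ljpvj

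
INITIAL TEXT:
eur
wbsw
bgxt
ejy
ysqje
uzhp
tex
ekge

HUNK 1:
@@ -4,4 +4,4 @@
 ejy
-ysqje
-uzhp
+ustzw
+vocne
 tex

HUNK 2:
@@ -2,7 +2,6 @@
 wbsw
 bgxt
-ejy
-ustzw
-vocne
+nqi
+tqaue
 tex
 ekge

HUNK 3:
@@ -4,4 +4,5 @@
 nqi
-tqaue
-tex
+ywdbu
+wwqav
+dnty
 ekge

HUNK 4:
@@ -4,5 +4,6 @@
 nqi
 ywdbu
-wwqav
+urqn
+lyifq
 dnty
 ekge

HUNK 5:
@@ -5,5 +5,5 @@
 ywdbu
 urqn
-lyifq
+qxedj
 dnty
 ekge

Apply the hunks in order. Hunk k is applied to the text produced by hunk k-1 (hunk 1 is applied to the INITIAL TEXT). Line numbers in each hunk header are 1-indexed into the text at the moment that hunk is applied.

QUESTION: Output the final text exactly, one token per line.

Answer: eur
wbsw
bgxt
nqi
ywdbu
urqn
qxedj
dnty
ekge

Derivation:
Hunk 1: at line 4 remove [ysqje,uzhp] add [ustzw,vocne] -> 8 lines: eur wbsw bgxt ejy ustzw vocne tex ekge
Hunk 2: at line 2 remove [ejy,ustzw,vocne] add [nqi,tqaue] -> 7 lines: eur wbsw bgxt nqi tqaue tex ekge
Hunk 3: at line 4 remove [tqaue,tex] add [ywdbu,wwqav,dnty] -> 8 lines: eur wbsw bgxt nqi ywdbu wwqav dnty ekge
Hunk 4: at line 4 remove [wwqav] add [urqn,lyifq] -> 9 lines: eur wbsw bgxt nqi ywdbu urqn lyifq dnty ekge
Hunk 5: at line 5 remove [lyifq] add [qxedj] -> 9 lines: eur wbsw bgxt nqi ywdbu urqn qxedj dnty ekge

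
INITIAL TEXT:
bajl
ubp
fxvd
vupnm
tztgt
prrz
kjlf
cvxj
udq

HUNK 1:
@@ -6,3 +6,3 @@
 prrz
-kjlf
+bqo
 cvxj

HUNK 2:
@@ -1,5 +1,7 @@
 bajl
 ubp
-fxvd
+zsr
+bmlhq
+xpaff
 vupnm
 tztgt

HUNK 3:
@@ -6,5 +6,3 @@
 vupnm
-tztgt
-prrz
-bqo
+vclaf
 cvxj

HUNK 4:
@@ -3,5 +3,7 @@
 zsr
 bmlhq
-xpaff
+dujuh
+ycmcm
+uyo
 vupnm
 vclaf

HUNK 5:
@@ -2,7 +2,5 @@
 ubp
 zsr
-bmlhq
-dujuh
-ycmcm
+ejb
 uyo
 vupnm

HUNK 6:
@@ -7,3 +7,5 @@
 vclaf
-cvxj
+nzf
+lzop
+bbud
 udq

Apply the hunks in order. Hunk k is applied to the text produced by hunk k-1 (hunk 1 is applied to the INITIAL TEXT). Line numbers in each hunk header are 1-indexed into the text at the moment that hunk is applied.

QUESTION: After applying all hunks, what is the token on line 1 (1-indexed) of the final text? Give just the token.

Hunk 1: at line 6 remove [kjlf] add [bqo] -> 9 lines: bajl ubp fxvd vupnm tztgt prrz bqo cvxj udq
Hunk 2: at line 1 remove [fxvd] add [zsr,bmlhq,xpaff] -> 11 lines: bajl ubp zsr bmlhq xpaff vupnm tztgt prrz bqo cvxj udq
Hunk 3: at line 6 remove [tztgt,prrz,bqo] add [vclaf] -> 9 lines: bajl ubp zsr bmlhq xpaff vupnm vclaf cvxj udq
Hunk 4: at line 3 remove [xpaff] add [dujuh,ycmcm,uyo] -> 11 lines: bajl ubp zsr bmlhq dujuh ycmcm uyo vupnm vclaf cvxj udq
Hunk 5: at line 2 remove [bmlhq,dujuh,ycmcm] add [ejb] -> 9 lines: bajl ubp zsr ejb uyo vupnm vclaf cvxj udq
Hunk 6: at line 7 remove [cvxj] add [nzf,lzop,bbud] -> 11 lines: bajl ubp zsr ejb uyo vupnm vclaf nzf lzop bbud udq
Final line 1: bajl

Answer: bajl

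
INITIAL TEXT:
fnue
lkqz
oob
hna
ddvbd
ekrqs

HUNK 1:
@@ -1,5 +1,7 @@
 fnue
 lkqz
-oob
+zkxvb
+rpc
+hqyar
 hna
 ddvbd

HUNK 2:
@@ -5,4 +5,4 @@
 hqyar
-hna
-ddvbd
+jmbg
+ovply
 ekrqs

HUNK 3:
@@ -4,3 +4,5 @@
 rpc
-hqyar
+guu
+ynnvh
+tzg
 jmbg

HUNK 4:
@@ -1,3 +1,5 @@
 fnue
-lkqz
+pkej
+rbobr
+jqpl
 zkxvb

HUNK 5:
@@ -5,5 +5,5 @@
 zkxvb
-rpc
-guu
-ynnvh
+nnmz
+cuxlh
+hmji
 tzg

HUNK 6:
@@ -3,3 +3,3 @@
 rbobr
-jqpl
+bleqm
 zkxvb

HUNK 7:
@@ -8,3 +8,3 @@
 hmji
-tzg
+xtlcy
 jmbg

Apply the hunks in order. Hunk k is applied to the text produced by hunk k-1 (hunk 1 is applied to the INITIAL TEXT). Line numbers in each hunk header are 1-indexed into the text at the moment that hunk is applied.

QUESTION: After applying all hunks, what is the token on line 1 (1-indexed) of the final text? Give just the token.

Answer: fnue

Derivation:
Hunk 1: at line 1 remove [oob] add [zkxvb,rpc,hqyar] -> 8 lines: fnue lkqz zkxvb rpc hqyar hna ddvbd ekrqs
Hunk 2: at line 5 remove [hna,ddvbd] add [jmbg,ovply] -> 8 lines: fnue lkqz zkxvb rpc hqyar jmbg ovply ekrqs
Hunk 3: at line 4 remove [hqyar] add [guu,ynnvh,tzg] -> 10 lines: fnue lkqz zkxvb rpc guu ynnvh tzg jmbg ovply ekrqs
Hunk 4: at line 1 remove [lkqz] add [pkej,rbobr,jqpl] -> 12 lines: fnue pkej rbobr jqpl zkxvb rpc guu ynnvh tzg jmbg ovply ekrqs
Hunk 5: at line 5 remove [rpc,guu,ynnvh] add [nnmz,cuxlh,hmji] -> 12 lines: fnue pkej rbobr jqpl zkxvb nnmz cuxlh hmji tzg jmbg ovply ekrqs
Hunk 6: at line 3 remove [jqpl] add [bleqm] -> 12 lines: fnue pkej rbobr bleqm zkxvb nnmz cuxlh hmji tzg jmbg ovply ekrqs
Hunk 7: at line 8 remove [tzg] add [xtlcy] -> 12 lines: fnue pkej rbobr bleqm zkxvb nnmz cuxlh hmji xtlcy jmbg ovply ekrqs
Final line 1: fnue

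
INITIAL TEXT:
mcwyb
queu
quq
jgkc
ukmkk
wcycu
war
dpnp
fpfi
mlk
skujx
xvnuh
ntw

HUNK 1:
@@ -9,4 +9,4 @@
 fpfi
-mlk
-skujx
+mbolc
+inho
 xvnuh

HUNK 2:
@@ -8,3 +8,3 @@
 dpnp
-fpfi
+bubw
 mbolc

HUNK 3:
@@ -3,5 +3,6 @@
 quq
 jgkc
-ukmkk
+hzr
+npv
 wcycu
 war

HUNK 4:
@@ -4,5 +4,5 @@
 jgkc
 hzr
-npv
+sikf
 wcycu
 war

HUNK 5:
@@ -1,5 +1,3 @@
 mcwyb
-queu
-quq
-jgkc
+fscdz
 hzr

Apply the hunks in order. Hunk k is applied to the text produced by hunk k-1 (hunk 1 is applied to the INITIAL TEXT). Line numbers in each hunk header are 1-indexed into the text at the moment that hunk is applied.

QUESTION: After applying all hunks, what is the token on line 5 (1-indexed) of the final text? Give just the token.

Answer: wcycu

Derivation:
Hunk 1: at line 9 remove [mlk,skujx] add [mbolc,inho] -> 13 lines: mcwyb queu quq jgkc ukmkk wcycu war dpnp fpfi mbolc inho xvnuh ntw
Hunk 2: at line 8 remove [fpfi] add [bubw] -> 13 lines: mcwyb queu quq jgkc ukmkk wcycu war dpnp bubw mbolc inho xvnuh ntw
Hunk 3: at line 3 remove [ukmkk] add [hzr,npv] -> 14 lines: mcwyb queu quq jgkc hzr npv wcycu war dpnp bubw mbolc inho xvnuh ntw
Hunk 4: at line 4 remove [npv] add [sikf] -> 14 lines: mcwyb queu quq jgkc hzr sikf wcycu war dpnp bubw mbolc inho xvnuh ntw
Hunk 5: at line 1 remove [queu,quq,jgkc] add [fscdz] -> 12 lines: mcwyb fscdz hzr sikf wcycu war dpnp bubw mbolc inho xvnuh ntw
Final line 5: wcycu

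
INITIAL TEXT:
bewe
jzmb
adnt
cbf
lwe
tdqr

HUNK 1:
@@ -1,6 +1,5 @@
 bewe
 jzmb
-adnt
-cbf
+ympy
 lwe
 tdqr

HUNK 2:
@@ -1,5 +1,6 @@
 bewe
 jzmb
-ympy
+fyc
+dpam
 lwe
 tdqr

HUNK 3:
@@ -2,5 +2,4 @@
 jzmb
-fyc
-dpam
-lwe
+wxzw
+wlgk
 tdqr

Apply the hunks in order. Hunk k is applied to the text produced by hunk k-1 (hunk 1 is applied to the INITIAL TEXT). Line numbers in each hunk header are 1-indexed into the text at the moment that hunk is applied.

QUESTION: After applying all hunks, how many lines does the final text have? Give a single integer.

Answer: 5

Derivation:
Hunk 1: at line 1 remove [adnt,cbf] add [ympy] -> 5 lines: bewe jzmb ympy lwe tdqr
Hunk 2: at line 1 remove [ympy] add [fyc,dpam] -> 6 lines: bewe jzmb fyc dpam lwe tdqr
Hunk 3: at line 2 remove [fyc,dpam,lwe] add [wxzw,wlgk] -> 5 lines: bewe jzmb wxzw wlgk tdqr
Final line count: 5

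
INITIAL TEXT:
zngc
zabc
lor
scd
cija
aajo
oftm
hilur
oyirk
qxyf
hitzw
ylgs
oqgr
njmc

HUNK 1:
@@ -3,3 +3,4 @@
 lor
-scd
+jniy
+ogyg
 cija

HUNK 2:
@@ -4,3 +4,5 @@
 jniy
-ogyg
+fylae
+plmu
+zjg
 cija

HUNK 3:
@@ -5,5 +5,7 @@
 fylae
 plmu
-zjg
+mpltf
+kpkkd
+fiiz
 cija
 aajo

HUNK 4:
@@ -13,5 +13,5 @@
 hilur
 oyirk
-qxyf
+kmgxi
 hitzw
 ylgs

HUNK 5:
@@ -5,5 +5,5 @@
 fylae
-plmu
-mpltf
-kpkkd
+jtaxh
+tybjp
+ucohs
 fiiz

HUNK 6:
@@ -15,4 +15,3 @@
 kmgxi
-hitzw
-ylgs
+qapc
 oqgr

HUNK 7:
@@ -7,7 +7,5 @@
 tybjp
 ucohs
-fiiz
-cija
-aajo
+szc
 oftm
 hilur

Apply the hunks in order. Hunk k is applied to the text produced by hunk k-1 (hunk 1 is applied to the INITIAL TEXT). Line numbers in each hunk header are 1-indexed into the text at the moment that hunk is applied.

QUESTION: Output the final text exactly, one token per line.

Hunk 1: at line 3 remove [scd] add [jniy,ogyg] -> 15 lines: zngc zabc lor jniy ogyg cija aajo oftm hilur oyirk qxyf hitzw ylgs oqgr njmc
Hunk 2: at line 4 remove [ogyg] add [fylae,plmu,zjg] -> 17 lines: zngc zabc lor jniy fylae plmu zjg cija aajo oftm hilur oyirk qxyf hitzw ylgs oqgr njmc
Hunk 3: at line 5 remove [zjg] add [mpltf,kpkkd,fiiz] -> 19 lines: zngc zabc lor jniy fylae plmu mpltf kpkkd fiiz cija aajo oftm hilur oyirk qxyf hitzw ylgs oqgr njmc
Hunk 4: at line 13 remove [qxyf] add [kmgxi] -> 19 lines: zngc zabc lor jniy fylae plmu mpltf kpkkd fiiz cija aajo oftm hilur oyirk kmgxi hitzw ylgs oqgr njmc
Hunk 5: at line 5 remove [plmu,mpltf,kpkkd] add [jtaxh,tybjp,ucohs] -> 19 lines: zngc zabc lor jniy fylae jtaxh tybjp ucohs fiiz cija aajo oftm hilur oyirk kmgxi hitzw ylgs oqgr njmc
Hunk 6: at line 15 remove [hitzw,ylgs] add [qapc] -> 18 lines: zngc zabc lor jniy fylae jtaxh tybjp ucohs fiiz cija aajo oftm hilur oyirk kmgxi qapc oqgr njmc
Hunk 7: at line 7 remove [fiiz,cija,aajo] add [szc] -> 16 lines: zngc zabc lor jniy fylae jtaxh tybjp ucohs szc oftm hilur oyirk kmgxi qapc oqgr njmc

Answer: zngc
zabc
lor
jniy
fylae
jtaxh
tybjp
ucohs
szc
oftm
hilur
oyirk
kmgxi
qapc
oqgr
njmc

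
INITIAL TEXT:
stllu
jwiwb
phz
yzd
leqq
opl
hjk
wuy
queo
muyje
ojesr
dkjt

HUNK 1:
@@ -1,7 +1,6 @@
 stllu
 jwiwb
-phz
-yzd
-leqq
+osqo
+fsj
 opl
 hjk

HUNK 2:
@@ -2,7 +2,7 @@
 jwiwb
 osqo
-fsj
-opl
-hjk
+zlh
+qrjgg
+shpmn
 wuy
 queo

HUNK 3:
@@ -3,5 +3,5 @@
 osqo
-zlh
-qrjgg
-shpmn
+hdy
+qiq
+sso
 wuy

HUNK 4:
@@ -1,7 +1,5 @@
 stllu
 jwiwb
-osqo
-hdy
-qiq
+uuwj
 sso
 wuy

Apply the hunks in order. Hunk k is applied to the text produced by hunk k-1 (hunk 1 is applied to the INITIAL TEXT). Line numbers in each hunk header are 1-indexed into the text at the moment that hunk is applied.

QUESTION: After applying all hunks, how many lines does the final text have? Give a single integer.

Hunk 1: at line 1 remove [phz,yzd,leqq] add [osqo,fsj] -> 11 lines: stllu jwiwb osqo fsj opl hjk wuy queo muyje ojesr dkjt
Hunk 2: at line 2 remove [fsj,opl,hjk] add [zlh,qrjgg,shpmn] -> 11 lines: stllu jwiwb osqo zlh qrjgg shpmn wuy queo muyje ojesr dkjt
Hunk 3: at line 3 remove [zlh,qrjgg,shpmn] add [hdy,qiq,sso] -> 11 lines: stllu jwiwb osqo hdy qiq sso wuy queo muyje ojesr dkjt
Hunk 4: at line 1 remove [osqo,hdy,qiq] add [uuwj] -> 9 lines: stllu jwiwb uuwj sso wuy queo muyje ojesr dkjt
Final line count: 9

Answer: 9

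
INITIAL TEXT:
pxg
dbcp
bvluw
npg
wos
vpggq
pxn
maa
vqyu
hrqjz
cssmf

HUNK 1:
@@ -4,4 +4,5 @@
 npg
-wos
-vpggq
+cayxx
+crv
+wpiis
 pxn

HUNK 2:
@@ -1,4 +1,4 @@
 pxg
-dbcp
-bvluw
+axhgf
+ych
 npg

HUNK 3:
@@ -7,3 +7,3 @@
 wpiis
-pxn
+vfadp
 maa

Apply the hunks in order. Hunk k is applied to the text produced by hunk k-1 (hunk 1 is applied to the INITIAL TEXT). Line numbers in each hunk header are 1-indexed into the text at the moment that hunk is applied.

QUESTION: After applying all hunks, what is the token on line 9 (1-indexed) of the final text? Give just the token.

Answer: maa

Derivation:
Hunk 1: at line 4 remove [wos,vpggq] add [cayxx,crv,wpiis] -> 12 lines: pxg dbcp bvluw npg cayxx crv wpiis pxn maa vqyu hrqjz cssmf
Hunk 2: at line 1 remove [dbcp,bvluw] add [axhgf,ych] -> 12 lines: pxg axhgf ych npg cayxx crv wpiis pxn maa vqyu hrqjz cssmf
Hunk 3: at line 7 remove [pxn] add [vfadp] -> 12 lines: pxg axhgf ych npg cayxx crv wpiis vfadp maa vqyu hrqjz cssmf
Final line 9: maa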